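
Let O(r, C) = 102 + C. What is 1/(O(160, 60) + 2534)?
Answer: 1/2696 ≈ 0.00037092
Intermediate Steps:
1/(O(160, 60) + 2534) = 1/((102 + 60) + 2534) = 1/(162 + 2534) = 1/2696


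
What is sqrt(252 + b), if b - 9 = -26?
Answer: sqrt(235) ≈ 15.330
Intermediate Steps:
b = -17 (b = 9 - 26 = -17)
sqrt(252 + b) = sqrt(252 - 17) = sqrt(235)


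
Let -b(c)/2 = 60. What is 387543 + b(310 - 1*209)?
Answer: 387423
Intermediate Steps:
b(c) = -120 (b(c) = -2*60 = -120)
387543 + b(310 - 1*209) = 387543 - 120 = 387423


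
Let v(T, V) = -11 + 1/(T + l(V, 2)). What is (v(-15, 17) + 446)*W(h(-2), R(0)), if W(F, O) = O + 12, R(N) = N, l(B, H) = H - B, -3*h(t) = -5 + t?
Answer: 26098/5 ≈ 5219.6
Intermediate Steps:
h(t) = 5/3 - t/3 (h(t) = -(-5 + t)/3 = 5/3 - t/3)
v(T, V) = -11 + 1/(2 + T - V) (v(T, V) = -11 + 1/(T + (2 - V)) = -11 + 1/(2 + T - V))
W(F, O) = 12 + O
(v(-15, 17) + 446)*W(h(-2), R(0)) = ((-21 - 11*(-15) + 11*17)/(2 - 15 - 1*17) + 446)*(12 + 0) = ((-21 + 165 + 187)/(2 - 15 - 17) + 446)*12 = (331/(-30) + 446)*12 = (-1/30*331 + 446)*12 = (-331/30 + 446)*12 = (13049/30)*12 = 26098/5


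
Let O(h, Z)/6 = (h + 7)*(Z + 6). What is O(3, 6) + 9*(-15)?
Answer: 585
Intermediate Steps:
O(h, Z) = 6*(6 + Z)*(7 + h) (O(h, Z) = 6*((h + 7)*(Z + 6)) = 6*((7 + h)*(6 + Z)) = 6*((6 + Z)*(7 + h)) = 6*(6 + Z)*(7 + h))
O(3, 6) + 9*(-15) = (252 + 36*3 + 42*6 + 6*6*3) + 9*(-15) = (252 + 108 + 252 + 108) - 135 = 720 - 135 = 585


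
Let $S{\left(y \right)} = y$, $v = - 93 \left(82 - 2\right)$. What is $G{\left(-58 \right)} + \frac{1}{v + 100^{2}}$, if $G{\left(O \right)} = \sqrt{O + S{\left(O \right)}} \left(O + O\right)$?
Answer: $\frac{1}{2560} - 232 i \sqrt{29} \approx 0.00039063 - 1249.4 i$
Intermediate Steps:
$v = -7440$ ($v = \left(-93\right) 80 = -7440$)
$G{\left(O \right)} = 2 \sqrt{2} O^{\frac{3}{2}}$ ($G{\left(O \right)} = \sqrt{O + O} \left(O + O\right) = \sqrt{2 O} 2 O = \sqrt{2} \sqrt{O} 2 O = 2 \sqrt{2} O^{\frac{3}{2}}$)
$G{\left(-58 \right)} + \frac{1}{v + 100^{2}} = 2 \sqrt{2} \left(-58\right)^{\frac{3}{2}} + \frac{1}{-7440 + 100^{2}} = 2 \sqrt{2} \left(- 58 i \sqrt{58}\right) + \frac{1}{-7440 + 10000} = - 232 i \sqrt{29} + \frac{1}{2560} = \frac{1}{2560} - 232 i \sqrt{29}$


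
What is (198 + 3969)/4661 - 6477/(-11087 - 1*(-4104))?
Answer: 59287458/32547763 ≈ 1.8216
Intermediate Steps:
(198 + 3969)/4661 - 6477/(-11087 - 1*(-4104)) = 4167*(1/4661) - 6477/(-11087 + 4104) = 4167/4661 - 6477/(-6983) = 4167/4661 - 6477*(-1/6983) = 4167/4661 + 6477/6983 = 59287458/32547763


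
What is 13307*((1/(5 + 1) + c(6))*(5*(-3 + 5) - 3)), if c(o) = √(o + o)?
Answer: 93149/6 + 186298*√3 ≈ 3.3820e+5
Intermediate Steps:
c(o) = √2*√o (c(o) = √(2*o) = √2*√o)
13307*((1/(5 + 1) + c(6))*(5*(-3 + 5) - 3)) = 13307*((1/(5 + 1) + √2*√6)*(5*(-3 + 5) - 3)) = 13307*((1/6 + 2*√3)*(5*2 - 3)) = 13307*((⅙ + 2*√3)*(10 - 3)) = 13307*((⅙ + 2*√3)*7) = 13307*(7/6 + 14*√3) = 93149/6 + 186298*√3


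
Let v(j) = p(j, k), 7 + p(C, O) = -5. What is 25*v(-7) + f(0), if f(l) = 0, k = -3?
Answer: -300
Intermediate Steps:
p(C, O) = -12 (p(C, O) = -7 - 5 = -12)
v(j) = -12
25*v(-7) + f(0) = 25*(-12) + 0 = -300 + 0 = -300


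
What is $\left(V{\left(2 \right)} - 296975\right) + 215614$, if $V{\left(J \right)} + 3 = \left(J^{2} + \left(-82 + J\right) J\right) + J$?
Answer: $-81518$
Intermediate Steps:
$V{\left(J \right)} = -3 + J + J^{2} + J \left(-82 + J\right)$ ($V{\left(J \right)} = -3 + \left(\left(J^{2} + \left(-82 + J\right) J\right) + J\right) = -3 + \left(\left(J^{2} + J \left(-82 + J\right)\right) + J\right) = -3 + \left(J + J^{2} + J \left(-82 + J\right)\right) = -3 + J + J^{2} + J \left(-82 + J\right)$)
$\left(V{\left(2 \right)} - 296975\right) + 215614 = \left(\left(-3 - 162 + 2 \cdot 2^{2}\right) - 296975\right) + 215614 = \left(\left(-3 - 162 + 2 \cdot 4\right) - 296975\right) + 215614 = \left(\left(-3 - 162 + 8\right) - 296975\right) + 215614 = \left(-157 - 296975\right) + 215614 = -297132 + 215614 = -81518$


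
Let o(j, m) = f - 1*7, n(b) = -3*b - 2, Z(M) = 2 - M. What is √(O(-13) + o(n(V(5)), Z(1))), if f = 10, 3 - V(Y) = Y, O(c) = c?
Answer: I*√10 ≈ 3.1623*I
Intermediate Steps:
V(Y) = 3 - Y
n(b) = -2 - 3*b
o(j, m) = 3 (o(j, m) = 10 - 1*7 = 10 - 7 = 3)
√(O(-13) + o(n(V(5)), Z(1))) = √(-13 + 3) = √(-10) = I*√10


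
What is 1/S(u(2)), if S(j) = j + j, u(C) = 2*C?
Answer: ⅛ ≈ 0.12500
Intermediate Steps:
S(j) = 2*j
1/S(u(2)) = 1/(2*(2*2)) = 1/(2*4) = 1/8 = ⅛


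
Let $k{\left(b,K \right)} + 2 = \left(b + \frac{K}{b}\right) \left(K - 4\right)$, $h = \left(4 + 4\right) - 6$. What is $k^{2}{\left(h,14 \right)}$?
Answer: $7744$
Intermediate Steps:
$h = 2$ ($h = 8 - 6 = 2$)
$k{\left(b,K \right)} = -2 + \left(-4 + K\right) \left(b + \frac{K}{b}\right)$ ($k{\left(b,K \right)} = -2 + \left(b + \frac{K}{b}\right) \left(K - 4\right) = -2 + \left(b + \frac{K}{b}\right) \left(-4 + K\right) = -2 + \left(-4 + K\right) \left(b + \frac{K}{b}\right)$)
$k^{2}{\left(h,14 \right)} = \left(\frac{14^{2} - 56 - 2 \left(2 + 4 \cdot 2 - 14 \cdot 2\right)}{2}\right)^{2} = \left(\frac{196 - 56 - 2 \left(2 + 8 - 28\right)}{2}\right)^{2} = \left(\frac{196 - 56 - 2 \left(-18\right)}{2}\right)^{2} = \left(\frac{196 - 56 + 36}{2}\right)^{2} = \left(\frac{1}{2} \cdot 176\right)^{2} = 88^{2} = 7744$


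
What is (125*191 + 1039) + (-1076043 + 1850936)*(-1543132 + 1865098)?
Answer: 249489224552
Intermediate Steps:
(125*191 + 1039) + (-1076043 + 1850936)*(-1543132 + 1865098) = (23875 + 1039) + 774893*321966 = 24914 + 249489199638 = 249489224552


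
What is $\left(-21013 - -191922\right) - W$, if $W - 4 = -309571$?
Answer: $480476$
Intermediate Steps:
$W = -309567$ ($W = 4 - 309571 = -309567$)
$\left(-21013 - -191922\right) - W = \left(-21013 - -191922\right) - -309567 = \left(-21013 + 191922\right) + 309567 = 170909 + 309567 = 480476$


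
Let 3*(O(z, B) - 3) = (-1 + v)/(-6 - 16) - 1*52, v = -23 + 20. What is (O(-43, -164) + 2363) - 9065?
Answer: -73879/11 ≈ -6716.3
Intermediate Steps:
v = -3
O(z, B) = -157/11 (O(z, B) = 3 + ((-1 - 3)/(-6 - 16) - 1*52)/3 = 3 + (-4/(-22) - 52)/3 = 3 + (-4*(-1/22) - 52)/3 = 3 + (2/11 - 52)/3 = 3 + (1/3)*(-570/11) = 3 - 190/11 = -157/11)
(O(-43, -164) + 2363) - 9065 = (-157/11 + 2363) - 9065 = 25836/11 - 9065 = -73879/11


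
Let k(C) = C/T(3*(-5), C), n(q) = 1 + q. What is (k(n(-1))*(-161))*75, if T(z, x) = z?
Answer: 0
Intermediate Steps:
k(C) = -C/15 (k(C) = C/((3*(-5))) = C/(-15) = C*(-1/15) = -C/15)
(k(n(-1))*(-161))*75 = (-(1 - 1)/15*(-161))*75 = (-1/15*0*(-161))*75 = (0*(-161))*75 = 0*75 = 0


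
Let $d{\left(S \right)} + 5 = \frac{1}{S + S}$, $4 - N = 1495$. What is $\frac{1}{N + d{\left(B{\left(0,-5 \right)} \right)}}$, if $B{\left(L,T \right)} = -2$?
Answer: $- \frac{4}{5985} \approx -0.00066834$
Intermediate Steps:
$N = -1491$ ($N = 4 - 1495 = -1491$)
$d{\left(S \right)} = -5 + \frac{1}{2 S}$ ($d{\left(S \right)} = -5 + \frac{1}{S + S} = -5 + \frac{1}{2 S}$)
$\frac{1}{N + d{\left(B{\left(0,-5 \right)} \right)}} = \frac{1}{-1491 - \left(5 - \frac{1}{2 \left(-2\right)}\right)} = \frac{1}{-1491 + \left(-5 + \frac{1}{2} \left(- \frac{1}{2}\right)\right)} = \frac{1}{-1491 - \frac{21}{4}} = \frac{1}{- \frac{5985}{4}} = - \frac{4}{5985}$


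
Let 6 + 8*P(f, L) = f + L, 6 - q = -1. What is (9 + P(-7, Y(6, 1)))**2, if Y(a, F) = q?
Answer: 1089/16 ≈ 68.063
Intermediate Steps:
q = 7 (q = 6 - 1*(-1) = 6 + 1 = 7)
Y(a, F) = 7
P(f, L) = -3/4 + L/8 + f/8 (P(f, L) = -3/4 + (f + L)/8 = -3/4 + (L + f)/8 = -3/4 + (L/8 + f/8) = -3/4 + L/8 + f/8)
(9 + P(-7, Y(6, 1)))**2 = (9 + (-3/4 + (1/8)*7 + (1/8)*(-7)))**2 = (9 + (-3/4 + 7/8 - 7/8))**2 = (9 - 3/4)**2 = (33/4)**2 = 1089/16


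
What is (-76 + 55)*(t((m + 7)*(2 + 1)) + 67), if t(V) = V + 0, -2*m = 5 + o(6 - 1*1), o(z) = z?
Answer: -1533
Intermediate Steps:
m = -5 (m = -(5 + (6 - 1*1))/2 = -(5 + (6 - 1))/2 = -(5 + 5)/2 = -1/2*10 = -5)
t(V) = V
(-76 + 55)*(t((m + 7)*(2 + 1)) + 67) = (-76 + 55)*((-5 + 7)*(2 + 1) + 67) = -21*(2*3 + 67) = -21*(6 + 67) = -21*73 = -1533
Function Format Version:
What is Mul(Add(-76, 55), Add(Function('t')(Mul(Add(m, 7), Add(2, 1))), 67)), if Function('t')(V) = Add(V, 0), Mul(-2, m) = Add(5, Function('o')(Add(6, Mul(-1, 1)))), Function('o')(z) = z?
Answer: -1533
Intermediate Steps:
m = -5 (m = Mul(Rational(-1, 2), Add(5, Add(6, Mul(-1, 1)))) = Mul(Rational(-1, 2), Add(5, Add(6, -1))) = Mul(Rational(-1, 2), Add(5, 5)) = Mul(Rational(-1, 2), 10) = -5)
Function('t')(V) = V
Mul(Add(-76, 55), Add(Function('t')(Mul(Add(m, 7), Add(2, 1))), 67)) = Mul(Add(-76, 55), Add(Mul(Add(-5, 7), Add(2, 1)), 67)) = Mul(-21, Add(Mul(2, 3), 67)) = Mul(-21, Add(6, 67)) = Mul(-21, 73) = -1533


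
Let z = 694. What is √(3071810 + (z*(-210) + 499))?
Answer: √2926569 ≈ 1710.7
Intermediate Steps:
√(3071810 + (z*(-210) + 499)) = √(3071810 + (694*(-210) + 499)) = √(3071810 + (-145740 + 499)) = √(3071810 - 145241) = √2926569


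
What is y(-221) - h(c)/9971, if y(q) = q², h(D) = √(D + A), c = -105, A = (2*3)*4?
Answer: 48841 - 9*I/9971 ≈ 48841.0 - 0.00090262*I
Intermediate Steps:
A = 24 (A = 6*4 = 24)
h(D) = √(24 + D) (h(D) = √(D + 24) = √(24 + D))
y(-221) - h(c)/9971 = (-221)² - √(24 - 105)/9971 = 48841 - √(-81)/9971 = 48841 - 9*I/9971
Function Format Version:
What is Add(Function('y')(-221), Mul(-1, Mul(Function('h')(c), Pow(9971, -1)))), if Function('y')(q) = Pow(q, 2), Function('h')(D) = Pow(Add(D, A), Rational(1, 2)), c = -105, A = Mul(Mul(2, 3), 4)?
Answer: Add(48841, Mul(Rational(-9, 9971), I)) ≈ Add(48841., Mul(-0.00090262, I))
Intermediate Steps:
A = 24 (A = Mul(6, 4) = 24)
Function('h')(D) = Pow(Add(24, D), Rational(1, 2)) (Function('h')(D) = Pow(Add(D, 24), Rational(1, 2)) = Pow(Add(24, D), Rational(1, 2)))
Add(Function('y')(-221), Mul(-1, Mul(Function('h')(c), Pow(9971, -1)))) = Add(Pow(-221, 2), Mul(-1, Mul(Pow(Add(24, -105), Rational(1, 2)), Pow(9971, -1)))) = Add(48841, Mul(-1, Mul(Pow(-81, Rational(1, 2)), Rational(1, 9971)))) = Add(48841, Mul(-1, Mul(Mul(9, I), Rational(1, 9971)))) = Add(48841, Mul(-1, Mul(Rational(9, 9971), I))) = Add(48841, Mul(Rational(-9, 9971), I))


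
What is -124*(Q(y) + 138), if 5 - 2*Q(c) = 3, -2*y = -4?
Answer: -17236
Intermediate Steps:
y = 2 (y = -½*(-4) = 2)
Q(c) = 1 (Q(c) = 5/2 - ½*3 = 5/2 - 3/2 = 1)
-124*(Q(y) + 138) = -124*(1 + 138) = -124*139 = -17236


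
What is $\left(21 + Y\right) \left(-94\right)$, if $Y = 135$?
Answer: $-14664$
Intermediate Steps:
$\left(21 + Y\right) \left(-94\right) = \left(21 + 135\right) \left(-94\right) = 156 \left(-94\right) = -14664$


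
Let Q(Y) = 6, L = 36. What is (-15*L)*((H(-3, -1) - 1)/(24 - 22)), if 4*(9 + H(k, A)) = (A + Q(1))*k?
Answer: 7425/2 ≈ 3712.5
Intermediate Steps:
H(k, A) = -9 + k*(6 + A)/4 (H(k, A) = -9 + ((A + 6)*k)/4 = -9 + ((6 + A)*k)/4 = -9 + (k*(6 + A))/4 = -9 + k*(6 + A)/4)
(-15*L)*((H(-3, -1) - 1)/(24 - 22)) = (-15*36)*(((-9 + (3/2)*(-3) + (¼)*(-1)*(-3)) - 1)/(24 - 22)) = -540*((-9 - 9/2 + ¾) - 1)/2 = -540*(-51/4 - 1)/2 = -(-7425)/2 = -540*(-55/8) = 7425/2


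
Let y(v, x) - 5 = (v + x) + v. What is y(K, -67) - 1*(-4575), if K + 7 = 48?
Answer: 4595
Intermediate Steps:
K = 41 (K = -7 + 48 = 41)
y(v, x) = 5 + x + 2*v (y(v, x) = 5 + ((v + x) + v) = 5 + (x + 2*v) = 5 + x + 2*v)
y(K, -67) - 1*(-4575) = (5 - 67 + 2*41) - 1*(-4575) = (5 - 67 + 82) + 4575 = 20 + 4575 = 4595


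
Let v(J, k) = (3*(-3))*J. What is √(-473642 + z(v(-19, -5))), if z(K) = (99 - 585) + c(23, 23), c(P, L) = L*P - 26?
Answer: 15*I*√2105 ≈ 688.2*I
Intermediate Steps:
v(J, k) = -9*J
c(P, L) = -26 + L*P
z(K) = 17 (z(K) = (99 - 585) + (-26 + 23*23) = -486 + (-26 + 529) = -486 + 503 = 17)
√(-473642 + z(v(-19, -5))) = √(-473642 + 17) = √(-473625) = 15*I*√2105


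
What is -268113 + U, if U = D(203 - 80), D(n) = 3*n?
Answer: -267744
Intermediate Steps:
U = 369 (U = 3*(203 - 80) = 3*123 = 369)
-268113 + U = -268113 + 369 = -267744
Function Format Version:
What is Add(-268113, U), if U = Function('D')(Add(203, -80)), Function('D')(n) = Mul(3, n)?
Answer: -267744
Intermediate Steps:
U = 369 (U = Mul(3, Add(203, -80)) = Mul(3, 123) = 369)
Add(-268113, U) = Add(-268113, 369) = -267744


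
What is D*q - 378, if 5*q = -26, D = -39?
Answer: -876/5 ≈ -175.20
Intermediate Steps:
q = -26/5 (q = (1/5)*(-26) = -26/5 ≈ -5.2000)
D*q - 378 = -39*(-26/5) - 378 = 1014/5 - 378 = -876/5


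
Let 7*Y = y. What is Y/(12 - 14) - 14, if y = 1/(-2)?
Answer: -391/28 ≈ -13.964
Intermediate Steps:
y = -½ ≈ -0.50000
Y = -1/14 (Y = (⅐)*(-½) = -1/14 ≈ -0.071429)
Y/(12 - 14) - 14 = -1/14/(12 - 14) - 14 = -1/14/(-2) - 14 = -½*(-1/14) - 14 = 1/28 - 14 = -391/28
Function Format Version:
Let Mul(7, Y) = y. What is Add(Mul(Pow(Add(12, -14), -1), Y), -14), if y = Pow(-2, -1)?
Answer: Rational(-391, 28) ≈ -13.964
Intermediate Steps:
y = Rational(-1, 2) ≈ -0.50000
Y = Rational(-1, 14) (Y = Mul(Rational(1, 7), Rational(-1, 2)) = Rational(-1, 14) ≈ -0.071429)
Add(Mul(Pow(Add(12, -14), -1), Y), -14) = Add(Mul(Pow(Add(12, -14), -1), Rational(-1, 14)), -14) = Add(Mul(Pow(-2, -1), Rational(-1, 14)), -14) = Add(Mul(Rational(-1, 2), Rational(-1, 14)), -14) = Add(Rational(1, 28), -14) = Rational(-391, 28)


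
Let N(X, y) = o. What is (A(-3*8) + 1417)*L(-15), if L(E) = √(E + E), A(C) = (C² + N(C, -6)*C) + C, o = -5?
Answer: 2089*I*√30 ≈ 11442.0*I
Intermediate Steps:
N(X, y) = -5
A(C) = C² - 4*C (A(C) = (C² - 5*C) + C = C² - 4*C)
L(E) = √2*√E (L(E) = √(2*E) = √2*√E)
(A(-3*8) + 1417)*L(-15) = ((-3*8)*(-4 - 3*8) + 1417)*(√2*√(-15)) = (-24*(-4 - 24) + 1417)*(√2*(I*√15)) = (-24*(-28) + 1417)*(I*√30) = (672 + 1417)*(I*√30) = 2089*(I*√30) = 2089*I*√30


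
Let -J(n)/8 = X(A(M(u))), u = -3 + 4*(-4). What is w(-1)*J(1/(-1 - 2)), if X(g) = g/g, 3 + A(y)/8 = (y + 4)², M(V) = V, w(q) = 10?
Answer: -80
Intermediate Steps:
u = -19 (u = -3 - 16 = -19)
A(y) = -24 + 8*(4 + y)² (A(y) = -24 + 8*(y + 4)² = -24 + 8*(4 + y)²)
X(g) = 1
J(n) = -8 (J(n) = -8*1 = -8)
w(-1)*J(1/(-1 - 2)) = 10*(-8) = -80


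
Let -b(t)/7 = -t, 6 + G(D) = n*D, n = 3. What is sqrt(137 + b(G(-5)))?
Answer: I*sqrt(10) ≈ 3.1623*I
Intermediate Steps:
G(D) = -6 + 3*D
b(t) = 7*t (b(t) = -(-7)*t = 7*t)
sqrt(137 + b(G(-5))) = sqrt(137 + 7*(-6 + 3*(-5))) = sqrt(137 + 7*(-6 - 15)) = sqrt(137 + 7*(-21)) = sqrt(137 - 147) = sqrt(-10) = I*sqrt(10)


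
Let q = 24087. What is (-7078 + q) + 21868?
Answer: 38877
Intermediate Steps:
(-7078 + q) + 21868 = (-7078 + 24087) + 21868 = 17009 + 21868 = 38877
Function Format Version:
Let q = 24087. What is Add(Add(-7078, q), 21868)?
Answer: 38877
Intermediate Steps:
Add(Add(-7078, q), 21868) = Add(Add(-7078, 24087), 21868) = Add(17009, 21868) = 38877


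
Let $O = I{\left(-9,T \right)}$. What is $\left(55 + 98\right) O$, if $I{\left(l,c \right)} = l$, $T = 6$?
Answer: $-1377$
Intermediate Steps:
$O = -9$
$\left(55 + 98\right) O = \left(55 + 98\right) \left(-9\right) = 153 \left(-9\right) = -1377$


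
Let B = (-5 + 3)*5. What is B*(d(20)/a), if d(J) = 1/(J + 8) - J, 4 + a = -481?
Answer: -559/1358 ≈ -0.41163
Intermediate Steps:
a = -485 (a = -4 - 481 = -485)
d(J) = 1/(8 + J) - J
B = -10 (B = -2*5 = -10)
B*(d(20)/a) = -10*(1 - 1*20² - 8*20)/(8 + 20)/(-485) = -10*(1 - 1*400 - 160)/28*(-1)/485 = -10*(1 - 400 - 160)/28*(-1)/485 = -10*(1/28)*(-559)*(-1)/485 = -(-2795)*(-1)/(14*485) = -10*559/13580 = -559/1358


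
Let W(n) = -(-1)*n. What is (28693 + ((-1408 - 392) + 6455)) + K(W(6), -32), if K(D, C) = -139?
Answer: 33209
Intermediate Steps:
W(n) = n
(28693 + ((-1408 - 392) + 6455)) + K(W(6), -32) = (28693 + ((-1408 - 392) + 6455)) - 139 = (28693 + (-1800 + 6455)) - 139 = (28693 + 4655) - 139 = 33348 - 139 = 33209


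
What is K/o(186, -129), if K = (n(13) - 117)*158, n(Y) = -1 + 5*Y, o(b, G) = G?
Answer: 8374/129 ≈ 64.915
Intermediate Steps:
K = -8374 (K = ((-1 + 5*13) - 117)*158 = ((-1 + 65) - 117)*158 = (64 - 117)*158 = -53*158 = -8374)
K/o(186, -129) = -8374/(-129) = -8374*(-1/129) = 8374/129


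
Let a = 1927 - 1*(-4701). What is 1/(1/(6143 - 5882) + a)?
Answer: 261/1729909 ≈ 0.00015087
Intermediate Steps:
a = 6628 (a = 1927 + 4701 = 6628)
1/(1/(6143 - 5882) + a) = 1/(1/(6143 - 5882) + 6628) = 1/(1/261 + 6628) = 1/(1729909/261) = 261/1729909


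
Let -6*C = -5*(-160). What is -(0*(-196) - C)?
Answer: -400/3 ≈ -133.33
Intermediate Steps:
C = -400/3 (C = -(-5)*(-160)/6 = -⅙*800 = -400/3 ≈ -133.33)
-(0*(-196) - C) = -(0*(-196) - 1*(-400/3)) = -(0 + 400/3) = -1*400/3 = -400/3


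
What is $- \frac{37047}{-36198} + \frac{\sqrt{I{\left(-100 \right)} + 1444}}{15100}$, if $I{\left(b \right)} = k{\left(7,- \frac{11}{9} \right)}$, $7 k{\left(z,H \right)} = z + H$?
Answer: $\frac{12349}{12066} + \frac{\sqrt{39823}}{79275} \approx 1.026$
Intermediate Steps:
$k{\left(z,H \right)} = \frac{H}{7} + \frac{z}{7}$ ($k{\left(z,H \right)} = \frac{z + H}{7} = \frac{H + z}{7} = \frac{H}{7} + \frac{z}{7}$)
$I{\left(b \right)} = \frac{52}{63}$ ($I{\left(b \right)} = \frac{\left(-11\right) \frac{1}{9}}{7} + \frac{1}{7} \cdot 7 = \frac{\left(-11\right) \frac{1}{9}}{7} + 1 = \frac{1}{7} \left(- \frac{11}{9}\right) + 1 = - \frac{11}{63} + 1 = \frac{52}{63}$)
$- \frac{37047}{-36198} + \frac{\sqrt{I{\left(-100 \right)} + 1444}}{15100} = - \frac{37047}{-36198} + \frac{\sqrt{\frac{52}{63} + 1444}}{15100} = \left(-37047\right) \left(- \frac{1}{36198}\right) + \sqrt{\frac{91024}{63}} \cdot \frac{1}{15100} = \frac{12349}{12066} + \frac{4 \sqrt{39823}}{21} \cdot \frac{1}{15100} = \frac{12349}{12066} + \frac{\sqrt{39823}}{79275}$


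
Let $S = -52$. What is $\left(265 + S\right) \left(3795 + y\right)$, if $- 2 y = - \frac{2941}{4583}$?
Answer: $\frac{7409825043}{9166} \approx 8.084 \cdot 10^{5}$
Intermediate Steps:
$y = \frac{2941}{9166}$ ($y = - \frac{\left(-2941\right) \frac{1}{4583}}{2} = \left(- \frac{1}{2}\right) \left(- \frac{2941}{4583}\right) = \frac{2941}{9166} \approx 0.32086$)
$\left(265 + S\right) \left(3795 + y\right) = \left(265 - 52\right) \left(3795 + \frac{2941}{9166}\right) = 213 \cdot \frac{34787911}{9166} = \frac{7409825043}{9166}$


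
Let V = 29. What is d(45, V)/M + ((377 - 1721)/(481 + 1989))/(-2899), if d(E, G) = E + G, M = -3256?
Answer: -3550697/157531660 ≈ -0.022540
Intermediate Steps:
d(45, V)/M + ((377 - 1721)/(481 + 1989))/(-2899) = (45 + 29)/(-3256) + ((377 - 1721)/(481 + 1989))/(-2899) = 74*(-1/3256) - 1344/2470*(-1/2899) = -1/44 - 1344*1/2470*(-1/2899) = -1/44 - 672/1235*(-1/2899) = -1/44 + 672/3580265 = -3550697/157531660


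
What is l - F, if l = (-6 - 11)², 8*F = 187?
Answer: 2125/8 ≈ 265.63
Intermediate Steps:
F = 187/8 (F = (⅛)*187 = 187/8 ≈ 23.375)
l = 289 (l = (-17)² = 289)
l - F = 289 - 1*187/8 = 289 - 187/8 = 2125/8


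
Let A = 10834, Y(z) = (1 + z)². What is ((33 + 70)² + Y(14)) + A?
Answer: 21668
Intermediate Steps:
((33 + 70)² + Y(14)) + A = ((33 + 70)² + (1 + 14)²) + 10834 = (103² + 15²) + 10834 = (10609 + 225) + 10834 = 10834 + 10834 = 21668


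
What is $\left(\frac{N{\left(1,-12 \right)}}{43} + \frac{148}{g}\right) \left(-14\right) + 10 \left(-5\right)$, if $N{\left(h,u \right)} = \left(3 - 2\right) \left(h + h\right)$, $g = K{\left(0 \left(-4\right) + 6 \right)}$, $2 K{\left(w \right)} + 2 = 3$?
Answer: $- \frac{180370}{43} \approx -4194.6$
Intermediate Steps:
$K{\left(w \right)} = \frac{1}{2}$ ($K{\left(w \right)} = -1 + \frac{1}{2} \cdot 3 = -1 + \frac{3}{2} = \frac{1}{2}$)
$g = \frac{1}{2} \approx 0.5$
$N{\left(h,u \right)} = 2 h$ ($N{\left(h,u \right)} = 1 \cdot 2 h = 2 h$)
$\left(\frac{N{\left(1,-12 \right)}}{43} + \frac{148}{g}\right) \left(-14\right) + 10 \left(-5\right) = \left(\frac{2 \cdot 1}{43} + 148 \frac{1}{\frac{1}{2}}\right) \left(-14\right) + 10 \left(-5\right) = \left(2 \cdot \frac{1}{43} + 148 \cdot 2\right) \left(-14\right) - 50 = \left(\frac{2}{43} + 296\right) \left(-14\right) - 50 = \frac{12730}{43} \left(-14\right) - 50 = - \frac{178220}{43} - 50 = - \frac{180370}{43}$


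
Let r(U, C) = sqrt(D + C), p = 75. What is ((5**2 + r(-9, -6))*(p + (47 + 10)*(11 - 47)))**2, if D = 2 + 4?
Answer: 2442830625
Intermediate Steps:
D = 6
r(U, C) = sqrt(6 + C)
((5**2 + r(-9, -6))*(p + (47 + 10)*(11 - 47)))**2 = ((5**2 + sqrt(6 - 6))*(75 + (47 + 10)*(11 - 47)))**2 = ((25 + sqrt(0))*(75 + 57*(-36)))**2 = ((25 + 0)*(75 - 2052))**2 = (25*(-1977))**2 = (-49425)**2 = 2442830625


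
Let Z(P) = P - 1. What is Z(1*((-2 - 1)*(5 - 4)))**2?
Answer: 16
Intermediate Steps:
Z(P) = -1 + P
Z(1*((-2 - 1)*(5 - 4)))**2 = (-1 + 1*((-2 - 1)*(5 - 4)))**2 = (-1 + 1*(-3*1))**2 = (-1 + 1*(-3))**2 = (-1 - 3)**2 = (-4)**2 = 16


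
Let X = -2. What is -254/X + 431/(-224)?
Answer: 28017/224 ≈ 125.08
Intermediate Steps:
-254/X + 431/(-224) = -254/(-2) + 431/(-224) = -254*(-½) + 431*(-1/224) = 127 - 431/224 = 28017/224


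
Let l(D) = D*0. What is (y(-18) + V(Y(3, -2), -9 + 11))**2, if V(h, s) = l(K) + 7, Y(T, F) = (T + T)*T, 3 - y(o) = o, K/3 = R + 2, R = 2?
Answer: 784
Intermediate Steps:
K = 12 (K = 3*(2 + 2) = 3*4 = 12)
y(o) = 3 - o
Y(T, F) = 2*T**2 (Y(T, F) = (2*T)*T = 2*T**2)
l(D) = 0
V(h, s) = 7 (V(h, s) = 0 + 7 = 7)
(y(-18) + V(Y(3, -2), -9 + 11))**2 = ((3 - 1*(-18)) + 7)**2 = ((3 + 18) + 7)**2 = (21 + 7)**2 = 28**2 = 784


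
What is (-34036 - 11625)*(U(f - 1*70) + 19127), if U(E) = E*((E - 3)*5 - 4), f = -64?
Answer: -5089055433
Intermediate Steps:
U(E) = E*(-19 + 5*E) (U(E) = E*((-3 + E)*5 - 4) = E*((-15 + 5*E) - 4) = E*(-19 + 5*E))
(-34036 - 11625)*(U(f - 1*70) + 19127) = (-34036 - 11625)*((-64 - 1*70)*(-19 + 5*(-64 - 1*70)) + 19127) = -45661*((-64 - 70)*(-19 + 5*(-64 - 70)) + 19127) = -45661*(-134*(-19 + 5*(-134)) + 19127) = -45661*(-134*(-19 - 670) + 19127) = -45661*(-134*(-689) + 19127) = -45661*(92326 + 19127) = -45661*111453 = -5089055433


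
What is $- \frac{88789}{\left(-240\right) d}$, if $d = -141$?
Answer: $- \frac{88789}{33840} \approx -2.6238$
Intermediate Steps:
$- \frac{88789}{\left(-240\right) d} = - \frac{88789}{\left(-240\right) \left(-141\right)} = - \frac{88789}{33840}$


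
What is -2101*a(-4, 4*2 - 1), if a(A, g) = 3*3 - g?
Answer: -4202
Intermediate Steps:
a(A, g) = 9 - g
-2101*a(-4, 4*2 - 1) = -2101*(9 - (4*2 - 1)) = -2101*(9 - (8 - 1)) = -2101*(9 - 1*7) = -2101*(9 - 7) = -2101*2 = -4202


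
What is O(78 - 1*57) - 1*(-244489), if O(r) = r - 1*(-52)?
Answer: 244562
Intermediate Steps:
O(r) = 52 + r (O(r) = r + 52 = 52 + r)
O(78 - 1*57) - 1*(-244489) = (52 + (78 - 1*57)) - 1*(-244489) = (52 + (78 - 57)) + 244489 = (52 + 21) + 244489 = 73 + 244489 = 244562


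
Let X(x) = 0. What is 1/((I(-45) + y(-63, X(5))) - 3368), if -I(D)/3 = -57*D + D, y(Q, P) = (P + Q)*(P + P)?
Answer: -1/10928 ≈ -9.1508e-5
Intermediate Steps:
y(Q, P) = 2*P*(P + Q) (y(Q, P) = (P + Q)*(2*P) = 2*P*(P + Q))
I(D) = 168*D (I(D) = -3*(-57*D + D) = -(-168)*D = 168*D)
1/((I(-45) + y(-63, X(5))) - 3368) = 1/((168*(-45) + 2*0*(0 - 63)) - 3368) = 1/((-7560 + 2*0*(-63)) - 3368) = 1/((-7560 + 0) - 3368) = 1/(-7560 - 3368) = 1/(-10928) = -1/10928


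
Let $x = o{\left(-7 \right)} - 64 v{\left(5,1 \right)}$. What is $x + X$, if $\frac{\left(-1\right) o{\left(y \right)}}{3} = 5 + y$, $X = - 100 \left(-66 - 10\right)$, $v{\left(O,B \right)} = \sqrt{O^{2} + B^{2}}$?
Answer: $7606 - 64 \sqrt{26} \approx 7279.7$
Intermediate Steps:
$v{\left(O,B \right)} = \sqrt{B^{2} + O^{2}}$
$X = 7600$ ($X = \left(-100\right) \left(-76\right) = 7600$)
$o{\left(y \right)} = -15 - 3 y$ ($o{\left(y \right)} = - 3 \left(5 + y\right) = -15 - 3 y$)
$x = 6 - 64 \sqrt{26}$ ($x = \left(-15 - -21\right) - 64 \sqrt{1^{2} + 5^{2}} = \left(-15 + 21\right) - 64 \sqrt{1 + 25} = 6 - 64 \sqrt{26} \approx -320.34$)
$x + X = \left(6 - 64 \sqrt{26}\right) + 7600 = 7606 - 64 \sqrt{26}$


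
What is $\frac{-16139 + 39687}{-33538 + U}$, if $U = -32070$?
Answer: $- \frac{5887}{16402} \approx -0.35892$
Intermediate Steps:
$\frac{-16139 + 39687}{-33538 + U} = \frac{-16139 + 39687}{-33538 - 32070} = \frac{23548}{-65608} = 23548 \left(- \frac{1}{65608}\right) = - \frac{5887}{16402}$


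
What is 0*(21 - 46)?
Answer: 0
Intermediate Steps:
0*(21 - 46) = 0*(-25) = 0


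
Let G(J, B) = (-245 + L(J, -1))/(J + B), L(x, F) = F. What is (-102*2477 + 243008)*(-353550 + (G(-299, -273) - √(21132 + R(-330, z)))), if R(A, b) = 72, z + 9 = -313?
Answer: 37513730667/11 + 57876*√589 ≈ 3.4117e+9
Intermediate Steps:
z = -322 (z = -9 - 313 = -322)
G(J, B) = -246/(B + J) (G(J, B) = (-245 - 1)/(J + B) = -246/(B + J))
(-102*2477 + 243008)*(-353550 + (G(-299, -273) - √(21132 + R(-330, z)))) = (-102*2477 + 243008)*(-353550 + (-246/(-273 - 299) - √(21132 + 72))) = (-252654 + 243008)*(-353550 + (-246/(-572) - √21204)) = -9646*(-353550 + (-246*(-1/572) - 6*√589)) = -9646*(-353550 + (123/286 - 6*√589)) = -9646*(-101115177/286 - 6*√589) = 37513730667/11 + 57876*√589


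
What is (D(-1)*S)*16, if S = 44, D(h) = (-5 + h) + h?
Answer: -4928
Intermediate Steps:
D(h) = -5 + 2*h
(D(-1)*S)*16 = ((-5 + 2*(-1))*44)*16 = ((-5 - 2)*44)*16 = -7*44*16 = -308*16 = -4928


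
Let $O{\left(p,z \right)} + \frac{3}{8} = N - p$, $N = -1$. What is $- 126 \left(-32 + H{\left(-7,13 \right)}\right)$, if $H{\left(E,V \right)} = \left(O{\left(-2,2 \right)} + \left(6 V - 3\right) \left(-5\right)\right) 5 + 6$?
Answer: $\frac{956529}{4} \approx 2.3913 \cdot 10^{5}$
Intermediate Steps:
$O{\left(p,z \right)} = - \frac{11}{8} - p$ ($O{\left(p,z \right)} = - \frac{3}{8} - \left(1 + p\right) = - \frac{11}{8} - p$)
$H{\left(E,V \right)} = \frac{673}{8} - 150 V$ ($H{\left(E,V \right)} = \left(\left(- \frac{11}{8} - -2\right) + \left(6 V - 3\right) \left(-5\right)\right) 5 + 6 = \left(\left(- \frac{11}{8} + 2\right) + \left(-3 + 6 V\right) \left(-5\right)\right) 5 + 6 = \left(\frac{5}{8} - \left(-15 + 30 V\right)\right) 5 + 6 = \left(\frac{125}{8} - 30 V\right) 5 + 6 = \left(\frac{625}{8} - 150 V\right) + 6 = \frac{673}{8} - 150 V$)
$- 126 \left(-32 + H{\left(-7,13 \right)}\right) = - 126 \left(-32 + \left(\frac{673}{8} - 1950\right)\right) = - 126 \left(-32 - \frac{14927}{8}\right) = \left(-126\right) \left(- \frac{15183}{8}\right) = \frac{956529}{4}$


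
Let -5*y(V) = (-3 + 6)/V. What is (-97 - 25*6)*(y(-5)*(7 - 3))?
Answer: -2964/25 ≈ -118.56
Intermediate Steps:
y(V) = -3/(5*V) (y(V) = -(-3 + 6)/(5*V) = -3/(5*V))
(-97 - 25*6)*(y(-5)*(7 - 3)) = (-97 - 25*6)*((-3/5/(-5))*(7 - 3)) = (-97 - 150)*(-3/5*(-1/5)*4) = -741*4/25 = -247*12/25 = -2964/25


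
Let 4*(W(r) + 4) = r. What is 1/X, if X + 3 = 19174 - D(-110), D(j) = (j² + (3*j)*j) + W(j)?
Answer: -2/58395 ≈ -3.4250e-5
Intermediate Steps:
W(r) = -4 + r/4
D(j) = -4 + 4*j² + j/4 (D(j) = (j² + (3*j)*j) + (-4 + j/4) = (j² + 3*j²) + (-4 + j/4) = 4*j² + (-4 + j/4) = -4 + 4*j² + j/4)
X = -58395/2 (X = -3 + (19174 - (-4 + 4*(-110)² + (¼)*(-110))) = -3 + (19174 - (-4 + 4*12100 - 55/2)) = -3 + (19174 - (-4 + 48400 - 55/2)) = -3 + (19174 - 1*96737/2) = -3 + (19174 - 96737/2) = -3 - 58389/2 = -58395/2 ≈ -29198.)
1/X = 1/(-58395/2) = -2/58395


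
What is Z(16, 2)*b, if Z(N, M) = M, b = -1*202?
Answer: -404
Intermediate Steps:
b = -202
Z(16, 2)*b = 2*(-202) = -404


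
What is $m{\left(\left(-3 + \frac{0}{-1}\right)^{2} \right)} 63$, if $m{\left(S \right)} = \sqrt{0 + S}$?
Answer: $189$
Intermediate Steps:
$m{\left(S \right)} = \sqrt{S}$
$m{\left(\left(-3 + \frac{0}{-1}\right)^{2} \right)} 63 = \sqrt{\left(-3 + \frac{0}{-1}\right)^{2}} \cdot 63 = \sqrt{\left(-3 + 0 \left(-1\right)\right)^{2}} \cdot 63 = \sqrt{\left(-3 + 0\right)^{2}} \cdot 63 = \sqrt{\left(-3\right)^{2}} \cdot 63 = \sqrt{9} \cdot 63 = 3 \cdot 63 = 189$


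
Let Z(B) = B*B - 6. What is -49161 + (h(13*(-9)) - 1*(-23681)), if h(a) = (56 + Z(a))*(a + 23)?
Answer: -1316946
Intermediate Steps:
Z(B) = -6 + B² (Z(B) = B² - 6 = -6 + B²)
h(a) = (23 + a)*(50 + a²) (h(a) = (56 + (-6 + a²))*(a + 23) = (50 + a²)*(23 + a) = (23 + a)*(50 + a²))
-49161 + (h(13*(-9)) - 1*(-23681)) = -49161 + ((1150 + (13*(-9))³ + 23*(13*(-9))² + 50*(13*(-9))) - 1*(-23681)) = -49161 + ((1150 + (-117)³ + 23*(-117)² + 50*(-117)) + 23681) = -49161 + ((1150 - 1601613 + 23*13689 - 5850) + 23681) = -49161 + ((1150 - 1601613 + 314847 - 5850) + 23681) = -49161 + (-1291466 + 23681) = -49161 - 1267785 = -1316946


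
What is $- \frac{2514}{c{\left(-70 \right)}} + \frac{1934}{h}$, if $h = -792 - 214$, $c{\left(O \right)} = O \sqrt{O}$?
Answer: $- \frac{967}{503} - \frac{1257 i \sqrt{70}}{2450} \approx -1.9225 - 4.2926 i$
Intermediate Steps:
$c{\left(O \right)} = O^{\frac{3}{2}}$
$h = -1006$ ($h = -792 - 214 = -1006$)
$- \frac{2514}{c{\left(-70 \right)}} + \frac{1934}{h} = - \frac{2514}{\left(-70\right)^{\frac{3}{2}}} + \frac{1934}{-1006} = - \frac{2514}{\left(-70\right) i \sqrt{70}} + 1934 \left(- \frac{1}{1006}\right) = - 2514 \frac{i \sqrt{70}}{4900} - \frac{967}{503} = - \frac{1257 i \sqrt{70}}{2450} - \frac{967}{503} = - \frac{967}{503} - \frac{1257 i \sqrt{70}}{2450}$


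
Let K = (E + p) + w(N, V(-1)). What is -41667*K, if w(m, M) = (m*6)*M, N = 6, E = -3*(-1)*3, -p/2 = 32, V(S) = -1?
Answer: 3791697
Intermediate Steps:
p = -64 (p = -2*32 = -64)
E = 9 (E = 3*3 = 9)
w(m, M) = 6*M*m (w(m, M) = (6*m)*M = 6*M*m)
K = -91 (K = (9 - 64) + 6*(-1)*6 = -55 - 36 = -91)
-41667*K = -41667*(-91) = 3791697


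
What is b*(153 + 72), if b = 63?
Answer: 14175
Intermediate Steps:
b*(153 + 72) = 63*(153 + 72) = 63*225 = 14175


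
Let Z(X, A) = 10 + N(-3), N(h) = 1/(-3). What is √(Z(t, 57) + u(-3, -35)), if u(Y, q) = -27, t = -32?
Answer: 2*I*√39/3 ≈ 4.1633*I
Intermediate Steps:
N(h) = -⅓
Z(X, A) = 29/3 (Z(X, A) = 10 - ⅓ = 29/3)
√(Z(t, 57) + u(-3, -35)) = √(29/3 - 27) = √(-52/3) = 2*I*√39/3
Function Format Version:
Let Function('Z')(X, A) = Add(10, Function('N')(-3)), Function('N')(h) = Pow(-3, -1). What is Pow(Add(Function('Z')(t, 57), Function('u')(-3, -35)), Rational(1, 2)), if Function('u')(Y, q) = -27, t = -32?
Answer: Mul(Rational(2, 3), I, Pow(39, Rational(1, 2))) ≈ Mul(4.1633, I)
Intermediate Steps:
Function('N')(h) = Rational(-1, 3)
Function('Z')(X, A) = Rational(29, 3) (Function('Z')(X, A) = Add(10, Rational(-1, 3)) = Rational(29, 3))
Pow(Add(Function('Z')(t, 57), Function('u')(-3, -35)), Rational(1, 2)) = Pow(Add(Rational(29, 3), -27), Rational(1, 2)) = Pow(Rational(-52, 3), Rational(1, 2)) = Mul(Rational(2, 3), I, Pow(39, Rational(1, 2)))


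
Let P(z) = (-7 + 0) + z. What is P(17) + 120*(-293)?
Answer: -35150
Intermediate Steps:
P(z) = -7 + z
P(17) + 120*(-293) = (-7 + 17) + 120*(-293) = 10 - 35160 = -35150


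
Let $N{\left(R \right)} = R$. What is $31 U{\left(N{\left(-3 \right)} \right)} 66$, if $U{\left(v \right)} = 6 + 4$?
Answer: $20460$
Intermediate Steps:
$U{\left(v \right)} = 10$
$31 U{\left(N{\left(-3 \right)} \right)} 66 = 31 \cdot 10 \cdot 66 = 310 \cdot 66 = 20460$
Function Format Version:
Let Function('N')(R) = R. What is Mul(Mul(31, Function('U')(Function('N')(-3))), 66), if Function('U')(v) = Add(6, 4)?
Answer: 20460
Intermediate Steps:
Function('U')(v) = 10
Mul(Mul(31, Function('U')(Function('N')(-3))), 66) = Mul(Mul(31, 10), 66) = Mul(310, 66) = 20460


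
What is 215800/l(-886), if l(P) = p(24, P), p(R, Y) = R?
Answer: 26975/3 ≈ 8991.7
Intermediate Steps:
l(P) = 24
215800/l(-886) = 215800/24 = 215800*(1/24) = 26975/3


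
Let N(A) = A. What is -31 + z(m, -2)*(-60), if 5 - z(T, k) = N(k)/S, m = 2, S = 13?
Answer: -4423/13 ≈ -340.23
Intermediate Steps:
z(T, k) = 5 - k/13
-31 + z(m, -2)*(-60) = -31 + (5 - 1/13*(-2))*(-60) = -31 + (5 + 2/13)*(-60) = -31 + (67/13)*(-60) = -31 - 4020/13 = -4423/13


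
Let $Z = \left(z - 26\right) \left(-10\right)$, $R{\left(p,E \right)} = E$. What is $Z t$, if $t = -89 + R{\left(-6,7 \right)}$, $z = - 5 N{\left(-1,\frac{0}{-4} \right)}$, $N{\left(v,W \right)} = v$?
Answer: $-17220$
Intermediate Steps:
$z = 5$ ($z = \left(-5\right) \left(-1\right) = 5$)
$t = -82$ ($t = -89 + 7 = -82$)
$Z = 210$ ($Z = \left(5 - 26\right) \left(-10\right) = \left(-21\right) \left(-10\right) = 210$)
$Z t = 210 \left(-82\right) = -17220$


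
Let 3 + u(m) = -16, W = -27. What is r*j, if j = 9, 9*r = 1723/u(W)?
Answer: -1723/19 ≈ -90.684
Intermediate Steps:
u(m) = -19 (u(m) = -3 - 16 = -19)
r = -1723/171 (r = (1723/(-19))/9 = (1723*(-1/19))/9 = (⅑)*(-1723/19) = -1723/171 ≈ -10.076)
r*j = -1723/171*9 = -1723/19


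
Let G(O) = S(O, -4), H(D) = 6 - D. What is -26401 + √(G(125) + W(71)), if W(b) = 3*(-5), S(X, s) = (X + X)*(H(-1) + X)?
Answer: -26401 + 3*√3665 ≈ -26219.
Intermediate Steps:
S(X, s) = 2*X*(7 + X) (S(X, s) = (X + X)*((6 - 1*(-1)) + X) = (2*X)*((6 + 1) + X) = (2*X)*(7 + X) = 2*X*(7 + X))
G(O) = 2*O*(7 + O)
W(b) = -15
-26401 + √(G(125) + W(71)) = -26401 + √(2*125*(7 + 125) - 15) = -26401 + √(2*125*132 - 15) = -26401 + √(33000 - 15) = -26401 + √32985 = -26401 + 3*√3665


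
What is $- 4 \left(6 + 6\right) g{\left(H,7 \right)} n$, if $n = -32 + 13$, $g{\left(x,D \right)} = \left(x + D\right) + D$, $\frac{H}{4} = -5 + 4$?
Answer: $9120$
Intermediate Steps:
$H = -4$ ($H = 4 \left(-5 + 4\right) = 4 \left(-1\right) = -4$)
$g{\left(x,D \right)} = x + 2 D$ ($g{\left(x,D \right)} = \left(D + x\right) + D = x + 2 D$)
$n = -19$
$- 4 \left(6 + 6\right) g{\left(H,7 \right)} n = - 4 \left(6 + 6\right) \left(-4 + 2 \cdot 7\right) \left(-19\right) = \left(-4\right) 12 \left(-4 + 14\right) \left(-19\right) = \left(-48\right) 10 \left(-19\right) = \left(-480\right) \left(-19\right) = 9120$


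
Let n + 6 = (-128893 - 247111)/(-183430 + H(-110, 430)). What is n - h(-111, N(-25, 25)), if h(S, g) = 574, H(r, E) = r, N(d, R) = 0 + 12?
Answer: -1153013/1995 ≈ -577.95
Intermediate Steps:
N(d, R) = 12
n = -7883/1995 (n = -6 + (-128893 - 247111)/(-183430 - 110) = -6 - 376004/(-183540) = -6 - 376004*(-1/183540) = -6 + 4087/1995 = -7883/1995 ≈ -3.9514)
n - h(-111, N(-25, 25)) = -7883/1995 - 1*574 = -7883/1995 - 574 = -1153013/1995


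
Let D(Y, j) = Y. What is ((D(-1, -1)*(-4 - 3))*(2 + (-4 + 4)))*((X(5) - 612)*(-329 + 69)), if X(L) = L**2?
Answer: 2136680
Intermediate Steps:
((D(-1, -1)*(-4 - 3))*(2 + (-4 + 4)))*((X(5) - 612)*(-329 + 69)) = ((-(-4 - 3))*(2 + (-4 + 4)))*((5**2 - 612)*(-329 + 69)) = ((-1*(-7))*(2 + 0))*((25 - 612)*(-260)) = (7*2)*(-587*(-260)) = 14*152620 = 2136680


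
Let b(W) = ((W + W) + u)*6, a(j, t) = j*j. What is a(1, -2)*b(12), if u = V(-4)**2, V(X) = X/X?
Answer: 150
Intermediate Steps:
V(X) = 1
a(j, t) = j**2
u = 1 (u = 1**2 = 1)
b(W) = 6 + 12*W (b(W) = ((W + W) + 1)*6 = (2*W + 1)*6 = (1 + 2*W)*6 = 6 + 12*W)
a(1, -2)*b(12) = 1**2*(6 + 12*12) = 1*(6 + 144) = 1*150 = 150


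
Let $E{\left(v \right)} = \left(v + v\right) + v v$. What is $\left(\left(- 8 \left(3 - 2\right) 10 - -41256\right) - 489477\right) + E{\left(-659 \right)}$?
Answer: $-15338$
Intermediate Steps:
$E{\left(v \right)} = v^{2} + 2 v$ ($E{\left(v \right)} = 2 v + v^{2} = v^{2} + 2 v$)
$\left(\left(- 8 \left(3 - 2\right) 10 - -41256\right) - 489477\right) + E{\left(-659 \right)} = \left(\left(- 8 \left(3 - 2\right) 10 - -41256\right) - 489477\right) - 659 \left(2 - 659\right) = \left(\left(\left(-8\right) 1 \cdot 10 + 41256\right) - 489477\right) - -432963 = \left(\left(\left(-8\right) 10 + 41256\right) - 489477\right) + 432963 = \left(\left(-80 + 41256\right) - 489477\right) + 432963 = \left(41176 - 489477\right) + 432963 = -448301 + 432963 = -15338$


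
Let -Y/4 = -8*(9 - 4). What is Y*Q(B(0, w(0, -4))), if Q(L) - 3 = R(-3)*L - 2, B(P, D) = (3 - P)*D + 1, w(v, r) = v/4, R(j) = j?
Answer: -320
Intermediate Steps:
w(v, r) = v/4 (w(v, r) = v*(1/4) = v/4)
B(P, D) = 1 + D*(3 - P) (B(P, D) = D*(3 - P) + 1 = 1 + D*(3 - P))
Y = 160 (Y = -(-32)*(9 - 4) = -(-32)*5 = -4*(-40) = 160)
Q(L) = 1 - 3*L (Q(L) = 3 + (-3*L - 2) = 3 + (-2 - 3*L) = 1 - 3*L)
Y*Q(B(0, w(0, -4))) = 160*(1 - 3*(1 + 3*((1/4)*0) - 1*(1/4)*0*0)) = 160*(1 - 3*(1 + 3*0 - 1*0*0)) = 160*(1 - 3*(1 + 0 + 0)) = 160*(1 - 3*1) = 160*(1 - 3) = 160*(-2) = -320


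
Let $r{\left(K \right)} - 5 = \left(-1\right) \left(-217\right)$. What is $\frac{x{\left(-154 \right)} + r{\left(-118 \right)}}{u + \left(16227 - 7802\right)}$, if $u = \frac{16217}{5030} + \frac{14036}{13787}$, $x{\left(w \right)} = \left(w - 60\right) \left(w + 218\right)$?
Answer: $- \frac{934403171140}{584556224109} \approx -1.5985$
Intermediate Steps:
$x{\left(w \right)} = \left(-60 + w\right) \left(218 + w\right)$
$r{\left(K \right)} = 222$ ($r{\left(K \right)} = 5 - -217 = 5 + 217 = 222$)
$u = \frac{294184859}{69348610}$ ($u = 16217 \cdot \frac{1}{5030} + 14036 \cdot \frac{1}{13787} = \frac{16217}{5030} + \frac{14036}{13787} = \frac{294184859}{69348610} \approx 4.2421$)
$\frac{x{\left(-154 \right)} + r{\left(-118 \right)}}{u + \left(16227 - 7802\right)} = \frac{\left(-13080 + \left(-154\right)^{2} + 158 \left(-154\right)\right) + 222}{\frac{294184859}{69348610} + \left(16227 - 7802\right)} = \frac{\left(-13080 + 23716 - 24332\right) + 222}{\frac{294184859}{69348610} + 8425} = \frac{-13696 + 222}{\frac{584556224109}{69348610}} = \left(-13474\right) \frac{69348610}{584556224109} = - \frac{934403171140}{584556224109}$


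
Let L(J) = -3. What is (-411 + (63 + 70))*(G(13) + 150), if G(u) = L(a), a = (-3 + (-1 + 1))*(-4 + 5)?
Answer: -40866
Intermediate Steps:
a = -3 (a = (-3 + 0)*1 = -3*1 = -3)
G(u) = -3
(-411 + (63 + 70))*(G(13) + 150) = (-411 + (63 + 70))*(-3 + 150) = (-411 + 133)*147 = -278*147 = -40866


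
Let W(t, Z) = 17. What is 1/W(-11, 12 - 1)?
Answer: 1/17 ≈ 0.058824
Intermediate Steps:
1/W(-11, 12 - 1) = 1/17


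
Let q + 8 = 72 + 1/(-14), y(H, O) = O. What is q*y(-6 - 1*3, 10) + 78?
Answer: 5021/7 ≈ 717.29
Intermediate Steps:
q = 895/14 (q = -8 + (72 + 1/(-14)) = -8 + (72 + 1*(-1/14)) = -8 + (72 - 1/14) = -8 + 1007/14 = 895/14 ≈ 63.929)
q*y(-6 - 1*3, 10) + 78 = (895/14)*10 + 78 = 4475/7 + 78 = 5021/7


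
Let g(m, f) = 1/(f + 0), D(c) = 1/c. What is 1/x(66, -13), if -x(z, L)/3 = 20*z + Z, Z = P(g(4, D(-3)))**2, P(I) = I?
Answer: -1/3987 ≈ -0.00025081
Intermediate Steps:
g(m, f) = 1/f
Z = 9 (Z = (1/(1/(-3)))**2 = (1/(-1/3))**2 = (-3)**2 = 9)
x(z, L) = -27 - 60*z (x(z, L) = -3*(20*z + 9) = -3*(9 + 20*z) = -27 - 60*z)
1/x(66, -13) = 1/(-27 - 60*66) = 1/(-27 - 3960) = 1/(-3987) = -1/3987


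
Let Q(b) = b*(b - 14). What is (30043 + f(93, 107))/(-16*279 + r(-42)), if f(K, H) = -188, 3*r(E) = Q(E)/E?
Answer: -89565/13448 ≈ -6.6601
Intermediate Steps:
Q(b) = b*(-14 + b)
r(E) = -14/3 + E/3 (r(E) = ((E*(-14 + E))/E)/3 = (-14 + E)/3 = -14/3 + E/3)
(30043 + f(93, 107))/(-16*279 + r(-42)) = (30043 - 188)/(-16*279 + (-14/3 + (1/3)*(-42))) = 29855/(-4464 + (-14/3 - 14)) = 29855/(-4464 - 56/3) = 29855/(-13448/3) = 29855*(-3/13448) = -89565/13448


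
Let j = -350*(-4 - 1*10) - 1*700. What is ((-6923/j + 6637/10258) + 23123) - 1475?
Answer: 66616473719/3077400 ≈ 21647.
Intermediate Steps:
j = 4200 (j = -350*(-4 - 10) - 700 = -350*(-14) - 700 = 4900 - 700 = 4200)
((-6923/j + 6637/10258) + 23123) - 1475 = ((-6923/4200 + 6637/10258) + 23123) - 1475 = ((-6923*1/4200 + 6637*(1/10258)) + 23123) - 1475 = ((-989/600 + 6637/10258) + 23123) - 1475 = (-3081481/3077400 + 23123) - 1475 = 71155638719/3077400 - 1475 = 66616473719/3077400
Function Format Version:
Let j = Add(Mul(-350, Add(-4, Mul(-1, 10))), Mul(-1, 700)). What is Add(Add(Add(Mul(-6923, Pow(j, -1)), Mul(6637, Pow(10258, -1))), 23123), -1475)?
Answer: Rational(66616473719, 3077400) ≈ 21647.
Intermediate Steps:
j = 4200 (j = Add(Mul(-350, Add(-4, -10)), -700) = Add(Mul(-350, -14), -700) = Add(4900, -700) = 4200)
Add(Add(Add(Mul(-6923, Pow(j, -1)), Mul(6637, Pow(10258, -1))), 23123), -1475) = Add(Add(Add(Mul(-6923, Pow(4200, -1)), Mul(6637, Pow(10258, -1))), 23123), -1475) = Add(Add(Add(Mul(-6923, Rational(1, 4200)), Mul(6637, Rational(1, 10258))), 23123), -1475) = Add(Add(Add(Rational(-989, 600), Rational(6637, 10258)), 23123), -1475) = Add(Add(Rational(-3081481, 3077400), 23123), -1475) = Add(Rational(71155638719, 3077400), -1475) = Rational(66616473719, 3077400)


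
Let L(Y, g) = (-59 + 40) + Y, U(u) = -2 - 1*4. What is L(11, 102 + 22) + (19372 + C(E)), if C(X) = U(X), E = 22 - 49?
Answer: 19358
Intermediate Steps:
U(u) = -6 (U(u) = -2 - 4 = -6)
E = -27
L(Y, g) = -19 + Y
C(X) = -6
L(11, 102 + 22) + (19372 + C(E)) = (-19 + 11) + (19372 - 6) = -8 + 19366 = 19358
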